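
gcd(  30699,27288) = 3411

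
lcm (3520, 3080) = 24640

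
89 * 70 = 6230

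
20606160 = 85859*240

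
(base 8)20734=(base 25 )DLI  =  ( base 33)7vm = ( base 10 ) 8668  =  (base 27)bo1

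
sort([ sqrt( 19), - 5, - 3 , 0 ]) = [ - 5,  -  3,0,  sqrt( 19 ) ] 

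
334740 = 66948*5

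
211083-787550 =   -  576467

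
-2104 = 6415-8519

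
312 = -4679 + 4991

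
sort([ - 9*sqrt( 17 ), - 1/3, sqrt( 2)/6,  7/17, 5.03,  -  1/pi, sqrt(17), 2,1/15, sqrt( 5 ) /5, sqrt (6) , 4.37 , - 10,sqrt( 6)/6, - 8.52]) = [ - 9*sqrt(17), -10, - 8.52,- 1/3, - 1/pi , 1/15, sqrt( 2 )/6, sqrt(6)/6, 7/17, sqrt( 5)/5, 2 , sqrt( 6), sqrt( 17), 4.37,  5.03]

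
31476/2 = 15738 = 15738.00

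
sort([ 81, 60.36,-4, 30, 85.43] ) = [-4, 30,60.36 , 81,  85.43] 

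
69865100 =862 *81050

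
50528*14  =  707392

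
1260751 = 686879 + 573872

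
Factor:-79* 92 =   -  7268 = - 2^2 * 23^1*79^1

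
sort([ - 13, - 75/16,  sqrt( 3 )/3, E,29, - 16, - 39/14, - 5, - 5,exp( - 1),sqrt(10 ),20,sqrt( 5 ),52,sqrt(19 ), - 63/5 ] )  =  [ - 16, - 13 ,-63/5, - 5, - 5,-75/16, - 39/14, exp( - 1), sqrt(3)/3, sqrt( 5),  E,sqrt( 10),sqrt ( 19),20, 29,52] 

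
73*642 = 46866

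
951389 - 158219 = 793170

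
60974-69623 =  - 8649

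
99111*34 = 3369774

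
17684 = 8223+9461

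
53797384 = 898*59908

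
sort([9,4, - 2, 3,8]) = [ - 2, 3,4, 8, 9]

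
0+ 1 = 1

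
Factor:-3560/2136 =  - 3^ (-1)*5^1 = -5/3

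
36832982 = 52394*703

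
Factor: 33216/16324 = 8304/4081 = 2^4*3^1 * 7^( - 1)*11^( - 1)*53^(-1)*173^1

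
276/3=92 = 92.00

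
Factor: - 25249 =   -  7^1 * 3607^1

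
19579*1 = 19579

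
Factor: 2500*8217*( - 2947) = -60538747500 = - 2^2 *3^2*5^4 * 7^1*11^1 * 83^1*421^1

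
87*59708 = 5194596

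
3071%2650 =421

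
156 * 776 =121056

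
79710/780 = 2657/26 = 102.19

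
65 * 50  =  3250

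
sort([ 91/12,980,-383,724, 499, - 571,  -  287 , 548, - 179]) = [- 571,  -  383, - 287 , - 179,  91/12,499,  548,724  ,  980 ] 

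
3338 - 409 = 2929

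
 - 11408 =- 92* 124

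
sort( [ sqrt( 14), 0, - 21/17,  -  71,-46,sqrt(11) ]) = [- 71, - 46,-21/17 , 0,sqrt(11), sqrt(14 ) ] 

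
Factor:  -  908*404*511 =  - 2^4*7^1* 73^1*101^1 * 227^1  =  - 187451152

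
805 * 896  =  721280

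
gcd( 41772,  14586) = 6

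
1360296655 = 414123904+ 946172751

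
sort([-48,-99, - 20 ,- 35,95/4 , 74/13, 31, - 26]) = [ - 99, - 48, - 35 , - 26, - 20  ,  74/13, 95/4  ,  31 ] 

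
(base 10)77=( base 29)2J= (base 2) 1001101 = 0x4D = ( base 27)2N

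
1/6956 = 1/6956 = 0.00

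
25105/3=8368 + 1/3  =  8368.33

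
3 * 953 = 2859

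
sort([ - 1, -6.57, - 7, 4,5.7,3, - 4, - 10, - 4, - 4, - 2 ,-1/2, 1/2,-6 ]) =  [- 10  , -7, - 6.57 , -6 , - 4, - 4, - 4 , - 2, - 1 , - 1/2, 1/2,3, 4,  5.7 ]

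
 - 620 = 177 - 797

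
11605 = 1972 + 9633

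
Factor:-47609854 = - 2^1*131^1 * 181717^1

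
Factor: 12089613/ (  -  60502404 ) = - 4029871/20167468=-  2^( - 2) *269^( - 1)*18743^( - 1)*4029871^1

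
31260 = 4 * 7815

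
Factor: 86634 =2^1* 3^2*4813^1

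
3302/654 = 1651/327=5.05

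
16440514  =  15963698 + 476816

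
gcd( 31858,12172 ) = 34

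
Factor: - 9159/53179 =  - 3^1*7^( - 1 )*43^1* 107^( - 1) = - 129/749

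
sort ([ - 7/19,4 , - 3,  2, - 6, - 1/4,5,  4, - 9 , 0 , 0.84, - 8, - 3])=[- 9, - 8, - 6, - 3, - 3,-7/19, - 1/4,0,0.84,2,4,  4,5]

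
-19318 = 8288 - 27606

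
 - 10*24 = - 240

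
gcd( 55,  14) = 1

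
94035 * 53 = 4983855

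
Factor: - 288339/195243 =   -  151^( - 1) * 223^1 = - 223/151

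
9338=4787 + 4551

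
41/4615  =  41/4615 = 0.01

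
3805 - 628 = 3177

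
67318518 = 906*74303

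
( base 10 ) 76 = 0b1001100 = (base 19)40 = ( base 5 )301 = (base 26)2O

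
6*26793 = 160758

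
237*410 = 97170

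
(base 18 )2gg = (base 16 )3b8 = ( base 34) s0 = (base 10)952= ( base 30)11M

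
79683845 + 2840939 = 82524784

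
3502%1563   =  376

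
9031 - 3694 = 5337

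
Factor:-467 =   -  467^1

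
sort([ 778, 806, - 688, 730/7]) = [ - 688,730/7 , 778, 806]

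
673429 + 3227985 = 3901414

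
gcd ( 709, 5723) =1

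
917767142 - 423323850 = 494443292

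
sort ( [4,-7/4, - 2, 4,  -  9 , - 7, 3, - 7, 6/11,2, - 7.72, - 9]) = [  -  9, -9,- 7.72,  -  7, - 7, - 2, - 7/4, 6/11,2, 3, 4,  4 ] 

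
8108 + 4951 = 13059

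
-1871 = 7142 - 9013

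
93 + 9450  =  9543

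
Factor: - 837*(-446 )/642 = 3^2*31^1*107^( - 1)* 223^1 = 62217/107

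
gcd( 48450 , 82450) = 850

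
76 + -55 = 21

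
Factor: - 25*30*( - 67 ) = 50250 = 2^1*3^1*5^3*67^1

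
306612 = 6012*51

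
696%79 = 64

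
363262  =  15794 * 23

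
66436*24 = 1594464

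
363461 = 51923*7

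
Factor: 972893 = 17^1*151^1*379^1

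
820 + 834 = 1654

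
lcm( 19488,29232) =58464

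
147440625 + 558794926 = 706235551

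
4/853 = 4/853 = 0.00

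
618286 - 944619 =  - 326333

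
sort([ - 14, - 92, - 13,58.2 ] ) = [-92, - 14,-13,  58.2]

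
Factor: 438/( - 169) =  - 2^1* 3^1 * 13^( - 2)* 73^1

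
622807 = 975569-352762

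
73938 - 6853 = 67085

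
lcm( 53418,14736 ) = 427344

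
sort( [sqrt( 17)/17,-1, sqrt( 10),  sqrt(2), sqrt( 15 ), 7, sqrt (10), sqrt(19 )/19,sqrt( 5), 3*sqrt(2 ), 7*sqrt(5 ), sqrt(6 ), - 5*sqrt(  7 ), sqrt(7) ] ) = [ - 5 *sqrt( 7 ), - 1, sqrt(19)/19,sqrt( 17 )/17, sqrt( 2), sqrt( 5), sqrt( 6),sqrt( 7 ), sqrt (10), sqrt( 10), sqrt( 15 ),3*sqrt(2),7, 7*sqrt(5 )]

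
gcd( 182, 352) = 2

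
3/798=1/266 = 0.00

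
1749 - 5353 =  - 3604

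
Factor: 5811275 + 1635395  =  7446670 = 2^1 * 5^1 * 7^1  *  11^1*19^1*509^1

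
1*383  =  383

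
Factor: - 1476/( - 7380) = 5^ ( - 1) = 1/5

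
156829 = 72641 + 84188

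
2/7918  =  1/3959 = 0.00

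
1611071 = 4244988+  - 2633917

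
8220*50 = 411000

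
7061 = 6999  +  62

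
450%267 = 183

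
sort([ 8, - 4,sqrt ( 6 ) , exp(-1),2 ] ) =[- 4,exp(- 1),  2, sqrt( 6),8]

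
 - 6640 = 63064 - 69704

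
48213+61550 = 109763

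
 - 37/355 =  - 1+318/355 = - 0.10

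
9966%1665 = 1641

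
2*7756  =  15512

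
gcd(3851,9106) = 1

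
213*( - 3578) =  - 762114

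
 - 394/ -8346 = 197/4173 = 0.05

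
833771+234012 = 1067783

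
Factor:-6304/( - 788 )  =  8 = 2^3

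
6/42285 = 2/14095 = 0.00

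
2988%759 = 711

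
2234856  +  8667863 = 10902719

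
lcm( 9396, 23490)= 46980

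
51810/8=6476 + 1/4 = 6476.25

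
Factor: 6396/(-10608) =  - 2^( -2)* 17^ ( - 1 )*41^1 = -  41/68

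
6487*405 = 2627235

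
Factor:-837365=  - 5^1 *223^1*751^1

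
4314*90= 388260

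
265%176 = 89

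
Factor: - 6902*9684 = -2^3*3^2*7^1*17^1*29^1*269^1 = -66838968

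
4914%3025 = 1889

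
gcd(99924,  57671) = 1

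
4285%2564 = 1721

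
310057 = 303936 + 6121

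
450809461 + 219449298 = 670258759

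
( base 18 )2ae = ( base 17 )2F9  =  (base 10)842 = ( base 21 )1j2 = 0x34A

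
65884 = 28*2353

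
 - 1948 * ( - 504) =981792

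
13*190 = 2470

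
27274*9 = 245466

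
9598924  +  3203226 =12802150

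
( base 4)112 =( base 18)14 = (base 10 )22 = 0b10110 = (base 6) 34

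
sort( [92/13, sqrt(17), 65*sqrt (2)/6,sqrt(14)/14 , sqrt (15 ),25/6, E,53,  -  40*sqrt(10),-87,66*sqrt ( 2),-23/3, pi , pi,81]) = [ - 40*sqrt(10) ,-87, - 23/3,sqrt( 14 )/14, E, pi,  pi, sqrt ( 15),sqrt( 17), 25/6,92/13,  65*sqrt( 2)/6 , 53,81, 66*sqrt( 2 ) ]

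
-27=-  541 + 514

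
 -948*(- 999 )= 947052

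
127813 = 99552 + 28261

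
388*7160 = 2778080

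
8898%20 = 18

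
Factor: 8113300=2^2 *5^2*13^1 * 79^2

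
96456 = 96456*1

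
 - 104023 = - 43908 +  - 60115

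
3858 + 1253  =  5111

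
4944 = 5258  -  314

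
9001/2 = 4500 + 1/2= 4500.50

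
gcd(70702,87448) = 2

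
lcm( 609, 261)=1827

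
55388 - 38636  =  16752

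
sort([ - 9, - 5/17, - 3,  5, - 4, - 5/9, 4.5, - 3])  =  [  -  9, - 4, -3, - 3,-5/9, - 5/17,  4.5, 5] 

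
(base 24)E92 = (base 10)8282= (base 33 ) 7jw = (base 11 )624a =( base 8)20132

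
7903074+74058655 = 81961729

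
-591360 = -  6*98560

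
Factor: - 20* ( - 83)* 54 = 89640 = 2^3*3^3*5^1*83^1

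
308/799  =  308/799= 0.39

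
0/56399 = 0 = 0.00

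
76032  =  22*3456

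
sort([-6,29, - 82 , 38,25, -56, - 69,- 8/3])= [ - 82  , - 69 , - 56, -6 ,  -  8/3,25, 29,38 ]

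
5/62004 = 5/62004 = 0.00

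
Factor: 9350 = 2^1*5^2*11^1*17^1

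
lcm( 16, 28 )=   112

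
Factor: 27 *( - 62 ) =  - 2^1*3^3*31^1 = - 1674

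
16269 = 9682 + 6587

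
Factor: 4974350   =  2^1*5^2 *99487^1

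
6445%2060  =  265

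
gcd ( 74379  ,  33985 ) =1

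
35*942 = 32970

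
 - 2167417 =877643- 3045060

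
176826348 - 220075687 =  -43249339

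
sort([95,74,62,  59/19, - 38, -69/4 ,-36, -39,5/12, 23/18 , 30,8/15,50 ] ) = [-39, - 38, - 36, -69/4 , 5/12,8/15,23/18,  59/19,30,50,62,74, 95 ] 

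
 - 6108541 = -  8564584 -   -  2456043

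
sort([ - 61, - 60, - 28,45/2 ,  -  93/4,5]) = [ - 61,  -  60, - 28, - 93/4, 5,45/2]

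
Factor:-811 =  - 811^1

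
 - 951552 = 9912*(-96)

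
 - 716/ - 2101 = 716/2101= 0.34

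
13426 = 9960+3466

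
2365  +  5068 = 7433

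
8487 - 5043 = 3444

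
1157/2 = 578 + 1/2 =578.50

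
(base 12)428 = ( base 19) 1D0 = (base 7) 1526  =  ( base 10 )608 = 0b1001100000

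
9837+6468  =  16305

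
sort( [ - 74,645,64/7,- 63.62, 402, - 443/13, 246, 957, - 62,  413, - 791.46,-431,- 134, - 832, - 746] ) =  [-832,-791.46, - 746, - 431, - 134,-74,- 63.62,- 62 , - 443/13 , 64/7 , 246, 402,413, 645,957]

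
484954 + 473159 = 958113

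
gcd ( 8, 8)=8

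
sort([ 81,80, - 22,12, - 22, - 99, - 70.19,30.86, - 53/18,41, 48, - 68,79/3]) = [ - 99, - 70.19 , - 68, - 22,  -  22, - 53/18,12,79/3, 30.86,41 , 48,80, 81]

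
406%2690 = 406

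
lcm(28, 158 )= 2212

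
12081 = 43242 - 31161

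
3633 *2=7266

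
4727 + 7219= 11946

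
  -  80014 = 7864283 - 7944297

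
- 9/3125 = -9/3125 = -0.00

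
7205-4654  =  2551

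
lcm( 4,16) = 16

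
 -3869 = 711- 4580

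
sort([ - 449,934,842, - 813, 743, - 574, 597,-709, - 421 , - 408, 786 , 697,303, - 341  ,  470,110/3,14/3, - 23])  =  [  -  813,  -  709, - 574, -449,-421, - 408,-341,-23,14/3,110/3,303,470, 597,697,743,  786, 842,934 ]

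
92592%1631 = 1256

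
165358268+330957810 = 496316078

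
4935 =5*987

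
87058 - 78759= 8299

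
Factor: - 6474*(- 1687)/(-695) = -10921638/695 = -  2^1*3^1*5^(-1)*7^1*13^1*83^1*139^(  -  1)*241^1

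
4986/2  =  2493 = 2493.00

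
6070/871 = 6  +  844/871=6.97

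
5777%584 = 521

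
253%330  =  253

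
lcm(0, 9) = 0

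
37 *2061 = 76257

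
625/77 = 8 + 9/77 = 8.12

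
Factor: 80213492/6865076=20053373/1716269 = 17^(-1)*31^1*100957^( - 1 )*646883^1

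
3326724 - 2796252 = 530472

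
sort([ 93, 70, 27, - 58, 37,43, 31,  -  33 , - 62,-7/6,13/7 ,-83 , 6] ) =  [ - 83,-62,-58, - 33, - 7/6, 13/7, 6 , 27, 31,37,43, 70 , 93] 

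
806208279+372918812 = 1179127091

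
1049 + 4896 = 5945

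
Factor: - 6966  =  -2^1 * 3^4*43^1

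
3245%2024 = 1221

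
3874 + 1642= 5516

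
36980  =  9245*4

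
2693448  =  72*37409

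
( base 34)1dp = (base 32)1IN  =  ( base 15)733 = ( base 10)1623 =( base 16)657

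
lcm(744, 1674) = 6696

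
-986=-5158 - - 4172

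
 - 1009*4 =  -4036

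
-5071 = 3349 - 8420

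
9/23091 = 3/7697=0.00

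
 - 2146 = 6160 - 8306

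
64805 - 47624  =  17181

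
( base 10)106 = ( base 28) 3m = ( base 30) 3g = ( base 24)4A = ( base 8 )152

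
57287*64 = 3666368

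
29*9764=283156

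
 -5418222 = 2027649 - 7445871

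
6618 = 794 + 5824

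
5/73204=5/73204 = 0.00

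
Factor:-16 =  - 2^4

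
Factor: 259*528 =136752 = 2^4*3^1*7^1*11^1*37^1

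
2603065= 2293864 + 309201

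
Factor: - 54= - 2^1*3^3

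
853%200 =53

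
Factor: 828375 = 3^1*5^3*47^2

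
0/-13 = 0/1 = -0.00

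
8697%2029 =581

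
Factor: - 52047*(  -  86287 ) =4490979489 = 3^2*5783^1*86287^1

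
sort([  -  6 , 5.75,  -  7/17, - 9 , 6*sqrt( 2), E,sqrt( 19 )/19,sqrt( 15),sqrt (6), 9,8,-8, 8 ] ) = [ - 9, - 8,-6, - 7/17,sqrt(19 ) /19,sqrt(6 ),E,sqrt(15),5.75, 8  ,  8 , 6*sqrt(2),9 ] 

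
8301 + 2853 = 11154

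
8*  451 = 3608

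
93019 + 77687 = 170706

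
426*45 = 19170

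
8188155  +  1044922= 9233077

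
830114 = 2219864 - 1389750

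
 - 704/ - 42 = 16 + 16/21 = 16.76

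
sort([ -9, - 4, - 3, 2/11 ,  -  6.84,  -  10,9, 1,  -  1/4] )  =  [  -  10, - 9,  -  6.84, - 4, - 3, - 1/4,2/11,  1, 9 ] 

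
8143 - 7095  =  1048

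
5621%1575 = 896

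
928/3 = 928/3 =309.33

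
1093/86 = 1093/86= 12.71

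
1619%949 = 670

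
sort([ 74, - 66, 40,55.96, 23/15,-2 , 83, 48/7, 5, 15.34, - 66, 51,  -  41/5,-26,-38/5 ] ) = [ - 66,- 66, - 26,  -  41/5, -38/5,- 2, 23/15,  5, 48/7,15.34,40,51, 55.96,74, 83 ]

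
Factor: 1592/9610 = 796/4805 = 2^2*5^( -1)*31^( - 2)*199^1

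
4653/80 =4653/80 = 58.16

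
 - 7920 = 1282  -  9202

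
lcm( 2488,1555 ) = 12440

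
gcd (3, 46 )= 1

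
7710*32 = 246720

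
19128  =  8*2391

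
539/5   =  539/5= 107.80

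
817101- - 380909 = 1198010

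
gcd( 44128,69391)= 7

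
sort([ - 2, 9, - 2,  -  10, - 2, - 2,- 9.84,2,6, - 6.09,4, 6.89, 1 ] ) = [ - 10 , - 9.84, - 6.09,-2, -2, - 2, - 2, 1,  2,  4,6,6.89, 9 ] 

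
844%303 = 238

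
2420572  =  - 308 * ( - 7859) 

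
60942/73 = 834 + 60/73 =834.82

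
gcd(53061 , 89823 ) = 3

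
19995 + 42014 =62009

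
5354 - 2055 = 3299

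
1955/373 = 5 +90/373= 5.24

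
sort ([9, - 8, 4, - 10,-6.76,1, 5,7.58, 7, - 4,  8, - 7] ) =[ - 10,- 8, - 7, - 6.76, - 4, 1, 4, 5,7, 7.58 , 8, 9] 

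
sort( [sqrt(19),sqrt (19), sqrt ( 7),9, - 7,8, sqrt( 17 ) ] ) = [-7,  sqrt( 7),sqrt ( 17),sqrt(19 ),  sqrt( 19),8,9 ]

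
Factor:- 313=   -  313^1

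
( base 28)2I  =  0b1001010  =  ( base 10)74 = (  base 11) 68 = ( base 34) 26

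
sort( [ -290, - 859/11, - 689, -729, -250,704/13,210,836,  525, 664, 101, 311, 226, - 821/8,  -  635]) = [-729, - 689,-635, -290, - 250, - 821/8, - 859/11,704/13, 101, 210, 226, 311,  525, 664,836]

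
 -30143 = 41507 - 71650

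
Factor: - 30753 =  - 3^3  *  17^1 * 67^1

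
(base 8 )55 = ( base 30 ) 1f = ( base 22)21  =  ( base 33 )1c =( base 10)45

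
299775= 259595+40180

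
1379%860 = 519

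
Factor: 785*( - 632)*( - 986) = 2^4*5^1*17^1 *29^1*79^1*157^1 = 489174320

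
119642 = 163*734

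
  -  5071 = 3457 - 8528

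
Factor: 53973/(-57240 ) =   -  1999/2120 = - 2^( - 3)*5^ ( - 1)*53^ (  -  1)*1999^1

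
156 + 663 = 819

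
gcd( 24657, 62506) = 1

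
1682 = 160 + 1522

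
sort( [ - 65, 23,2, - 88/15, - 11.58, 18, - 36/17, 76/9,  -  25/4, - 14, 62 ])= [ - 65, - 14, - 11.58, - 25/4, - 88/15, - 36/17, 2,76/9, 18 , 23 , 62] 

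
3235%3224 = 11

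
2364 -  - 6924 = 9288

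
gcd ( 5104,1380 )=4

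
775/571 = 775/571 = 1.36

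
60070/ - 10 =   -  6007+0/1= -6007.00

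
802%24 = 10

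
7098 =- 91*( - 78 )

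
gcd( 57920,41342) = 2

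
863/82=863/82  =  10.52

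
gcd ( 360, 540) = 180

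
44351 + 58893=103244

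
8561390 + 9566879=18128269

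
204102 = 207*986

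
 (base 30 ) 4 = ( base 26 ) 4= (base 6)4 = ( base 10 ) 4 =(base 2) 100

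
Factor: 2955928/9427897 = 2^3*317^( - 1)*29741^(  -  1 ) * 369491^1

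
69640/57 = 69640/57 = 1221.75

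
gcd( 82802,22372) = 2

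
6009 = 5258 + 751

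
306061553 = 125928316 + 180133237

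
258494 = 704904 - 446410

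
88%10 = 8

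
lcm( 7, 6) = 42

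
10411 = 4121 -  - 6290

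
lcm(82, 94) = 3854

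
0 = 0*57990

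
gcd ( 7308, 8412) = 12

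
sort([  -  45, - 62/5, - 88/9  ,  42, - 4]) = [ - 45, - 62/5, - 88/9,- 4,42]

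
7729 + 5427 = 13156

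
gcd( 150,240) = 30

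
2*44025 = 88050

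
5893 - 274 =5619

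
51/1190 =3/70 =0.04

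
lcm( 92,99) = 9108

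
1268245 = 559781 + 708464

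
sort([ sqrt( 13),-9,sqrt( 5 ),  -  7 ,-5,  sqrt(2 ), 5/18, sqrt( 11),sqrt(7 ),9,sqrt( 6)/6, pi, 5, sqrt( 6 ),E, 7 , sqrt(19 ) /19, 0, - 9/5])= [ - 9, - 7, - 5, - 9/5 , 0 , sqrt( 19 ) /19,5/18, sqrt( 6 )/6,sqrt( 2 ),sqrt( 5 ),sqrt( 6 ),sqrt(7),E , pi,sqrt( 11),  sqrt( 13),5,7,9]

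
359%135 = 89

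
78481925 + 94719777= 173201702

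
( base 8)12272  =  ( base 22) AL4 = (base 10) 5306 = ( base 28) 6le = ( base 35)4BL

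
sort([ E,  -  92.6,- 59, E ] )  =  [ - 92.6, - 59 , E, E] 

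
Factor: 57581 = 71^1*811^1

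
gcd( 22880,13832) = 104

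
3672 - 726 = 2946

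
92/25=92/25 =3.68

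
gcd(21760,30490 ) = 10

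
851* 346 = 294446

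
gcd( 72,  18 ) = 18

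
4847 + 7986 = 12833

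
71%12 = 11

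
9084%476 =40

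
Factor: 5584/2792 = 2^1  =  2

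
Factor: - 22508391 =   -  3^1*17^1*109^1*4049^1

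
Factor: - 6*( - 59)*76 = 2^3*3^1 * 19^1*59^1= 26904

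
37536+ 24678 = 62214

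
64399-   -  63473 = 127872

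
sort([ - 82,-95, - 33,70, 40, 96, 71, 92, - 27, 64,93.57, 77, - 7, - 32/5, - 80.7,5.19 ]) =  [ - 95, - 82, - 80.7, - 33, - 27 ,-7,-32/5, 5.19, 40, 64,70, 71,77, 92,  93.57,96]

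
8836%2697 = 745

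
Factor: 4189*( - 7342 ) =- 2^1*59^1*71^1*3671^1  =  - 30755638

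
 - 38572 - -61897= 23325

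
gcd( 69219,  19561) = 1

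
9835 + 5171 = 15006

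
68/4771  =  68/4771 =0.01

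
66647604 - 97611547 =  - 30963943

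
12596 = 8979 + 3617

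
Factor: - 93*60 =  - 5580 = - 2^2*3^2*5^1*31^1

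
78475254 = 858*91463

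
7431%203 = 123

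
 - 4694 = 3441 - 8135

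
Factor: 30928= 2^4*1933^1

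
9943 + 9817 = 19760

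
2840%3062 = 2840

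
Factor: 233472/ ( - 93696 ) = - 2^3*19^1*61^( - 1)=- 152/61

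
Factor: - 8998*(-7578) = 2^2*3^2*11^1*409^1*421^1 =68186844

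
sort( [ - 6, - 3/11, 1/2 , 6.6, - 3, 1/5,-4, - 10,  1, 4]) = [-10,-6, - 4, - 3, - 3/11 , 1/5  ,  1/2, 1,4  ,  6.6 ] 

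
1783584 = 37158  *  48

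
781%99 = 88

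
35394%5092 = 4842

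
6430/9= 714 + 4/9 = 714.44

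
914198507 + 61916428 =976114935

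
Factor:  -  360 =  - 2^3*3^2*5^1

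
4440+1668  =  6108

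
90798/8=45399/4 = 11349.75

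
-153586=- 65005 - 88581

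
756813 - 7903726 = - 7146913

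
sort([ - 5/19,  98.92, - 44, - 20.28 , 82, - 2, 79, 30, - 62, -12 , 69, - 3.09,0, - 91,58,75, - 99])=[ - 99,-91,-62,-44, - 20.28, -12,-3.09,  -  2, - 5/19,0, 30,58,69, 75,79,82,98.92 ]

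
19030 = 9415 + 9615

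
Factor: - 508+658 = 2^1*3^1*5^2 = 150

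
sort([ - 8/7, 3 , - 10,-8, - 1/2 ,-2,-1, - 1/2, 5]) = [ - 10, - 8, - 2, - 8/7, - 1,-1/2 , - 1/2,3,5]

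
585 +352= 937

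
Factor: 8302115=5^1*1660423^1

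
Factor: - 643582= - 2^1*83^1*3877^1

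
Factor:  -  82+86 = 2^2 = 4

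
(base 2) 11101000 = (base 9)277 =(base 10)232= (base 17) DB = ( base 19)c4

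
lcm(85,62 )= 5270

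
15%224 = 15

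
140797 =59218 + 81579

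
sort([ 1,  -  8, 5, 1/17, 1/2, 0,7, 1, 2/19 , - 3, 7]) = [-8, - 3, 0, 1/17, 2/19, 1/2, 1,  1, 5,7, 7 ]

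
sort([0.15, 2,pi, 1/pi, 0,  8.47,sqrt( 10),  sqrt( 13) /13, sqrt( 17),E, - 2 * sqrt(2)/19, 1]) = [ - 2 * sqrt(  2 ) /19, 0, 0.15, sqrt( 13 ) /13, 1/pi, 1, 2,E, pi, sqrt( 10), sqrt (17 ), 8.47 ] 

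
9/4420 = 9/4420 = 0.00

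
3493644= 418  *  8358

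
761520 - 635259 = 126261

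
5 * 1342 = 6710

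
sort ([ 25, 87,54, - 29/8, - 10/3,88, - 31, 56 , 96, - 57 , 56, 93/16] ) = [ - 57, - 31,  -  29/8 , - 10/3,93/16, 25, 54, 56, 56,87 , 88, 96]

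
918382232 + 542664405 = 1461046637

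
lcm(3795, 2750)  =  189750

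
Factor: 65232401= 13^1 * 31^1*157^1 * 1031^1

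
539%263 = 13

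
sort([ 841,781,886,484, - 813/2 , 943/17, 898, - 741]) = [ -741, - 813/2, 943/17 , 484,  781,  841,886,898 ] 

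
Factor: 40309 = 173^1*233^1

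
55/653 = 55/653 = 0.08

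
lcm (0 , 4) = 0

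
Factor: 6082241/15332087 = 11^1*151^ ( - 1 ) * 179^1*3089^1*101537^ ( - 1)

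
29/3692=29/3692=0.01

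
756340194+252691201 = 1009031395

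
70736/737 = 70736/737 = 95.98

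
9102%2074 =806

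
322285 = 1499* 215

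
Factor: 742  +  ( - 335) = 11^1 * 37^1 = 407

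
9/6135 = 3/2045= 0.00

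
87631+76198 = 163829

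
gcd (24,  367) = 1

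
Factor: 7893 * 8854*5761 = 2^1*3^2 * 7^1*19^1*233^1*823^1 * 877^1 = 402605307342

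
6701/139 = 48 + 29/139 =48.21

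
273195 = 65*4203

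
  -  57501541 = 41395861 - 98897402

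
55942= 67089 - 11147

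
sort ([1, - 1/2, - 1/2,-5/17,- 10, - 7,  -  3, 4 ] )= [ - 10,-7, - 3,- 1/2, - 1/2, - 5/17, 1, 4 ] 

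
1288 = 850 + 438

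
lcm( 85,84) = 7140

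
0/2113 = 0   =  0.00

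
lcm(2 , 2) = 2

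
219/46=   4 + 35/46 = 4.76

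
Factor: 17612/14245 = 2^2* 5^( - 1)*11^( - 1 ) *17^1 = 68/55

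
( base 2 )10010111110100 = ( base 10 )9716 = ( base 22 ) K1E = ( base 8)22764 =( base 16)25f4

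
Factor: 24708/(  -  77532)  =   - 7^( - 1 )*13^( - 1)*29^1  =  - 29/91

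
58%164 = 58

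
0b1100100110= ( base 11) 673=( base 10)806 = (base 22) 1ee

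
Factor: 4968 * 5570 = 27671760  =  2^4 * 3^3*5^1*23^1*557^1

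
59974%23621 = 12732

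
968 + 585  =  1553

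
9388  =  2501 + 6887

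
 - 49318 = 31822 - 81140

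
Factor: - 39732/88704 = -43/96 = - 2^ ( - 5)*3^( - 1) * 43^1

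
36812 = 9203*4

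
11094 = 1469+9625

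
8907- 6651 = 2256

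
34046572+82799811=116846383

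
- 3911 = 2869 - 6780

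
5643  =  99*57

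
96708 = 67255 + 29453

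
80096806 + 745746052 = 825842858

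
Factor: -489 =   -  3^1 * 163^1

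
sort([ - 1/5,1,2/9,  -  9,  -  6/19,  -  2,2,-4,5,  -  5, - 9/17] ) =[- 9, - 5,- 4, - 2, - 9/17,-6/19, -1/5,2/9, 1, 2, 5 ]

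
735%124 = 115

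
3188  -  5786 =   -  2598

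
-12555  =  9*( - 1395) 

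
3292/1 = 3292 = 3292.00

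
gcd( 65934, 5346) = 1782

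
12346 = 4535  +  7811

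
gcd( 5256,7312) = 8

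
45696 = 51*896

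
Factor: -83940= - 2^2*3^1*5^1  *  1399^1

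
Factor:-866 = - 2^1*433^1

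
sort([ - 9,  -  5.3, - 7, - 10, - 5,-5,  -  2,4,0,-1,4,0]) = [-10, - 9, -7, - 5.3, - 5,-5, - 2,-1,0 , 0, 4,4 ] 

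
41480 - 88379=-46899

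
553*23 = 12719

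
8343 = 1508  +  6835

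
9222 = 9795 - 573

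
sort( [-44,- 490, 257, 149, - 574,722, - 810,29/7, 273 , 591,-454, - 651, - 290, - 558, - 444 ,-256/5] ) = [ - 810, - 651,  -  574, -558, - 490,  -  454 ,  -  444, - 290, - 256/5 , - 44,29/7, 149 , 257, 273, 591,722 ]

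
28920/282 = 102+26/47 = 102.55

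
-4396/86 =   -  2198/43 = - 51.12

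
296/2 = 148 = 148.00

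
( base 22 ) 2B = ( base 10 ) 55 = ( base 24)27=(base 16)37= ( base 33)1m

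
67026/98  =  683 + 46/49  =  683.94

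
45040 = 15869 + 29171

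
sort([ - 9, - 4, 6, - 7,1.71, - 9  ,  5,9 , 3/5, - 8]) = [ -9,  -  9, - 8,  -  7  ,- 4, 3/5, 1.71, 5, 6,  9]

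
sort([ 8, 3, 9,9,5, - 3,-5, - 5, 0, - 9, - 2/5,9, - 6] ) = [ - 9, - 6, - 5, - 5, - 3 , - 2/5, 0,3,  5, 8,9,9, 9]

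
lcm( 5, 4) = 20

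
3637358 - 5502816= -1865458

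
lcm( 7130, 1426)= 7130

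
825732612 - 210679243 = 615053369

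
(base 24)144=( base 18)21A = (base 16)2A4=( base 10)676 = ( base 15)301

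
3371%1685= 1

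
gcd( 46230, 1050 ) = 30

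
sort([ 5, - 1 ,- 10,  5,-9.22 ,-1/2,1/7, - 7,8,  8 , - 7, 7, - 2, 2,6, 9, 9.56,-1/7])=[ - 10,  -  9.22,  -  7 ,- 7,- 2, - 1,-1/2, - 1/7, 1/7 , 2, 5,5, 6, 7, 8,8,9, 9.56] 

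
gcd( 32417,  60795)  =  7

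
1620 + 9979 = 11599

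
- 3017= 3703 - 6720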